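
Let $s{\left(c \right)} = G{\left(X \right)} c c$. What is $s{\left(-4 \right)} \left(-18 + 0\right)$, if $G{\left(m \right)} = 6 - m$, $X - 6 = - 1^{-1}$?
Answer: $-288$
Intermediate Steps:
$X = 5$ ($X = 6 - 1^{-1} = 6 - 1 = 5$)
$s{\left(c \right)} = c^{2}$ ($s{\left(c \right)} = \left(6 - 5\right) c c = 1 c c = c c = c^{2}$)
$s{\left(-4 \right)} \left(-18 + 0\right) = \left(-4\right)^{2} \left(-18 + 0\right) = 16 \left(-18\right) = -288$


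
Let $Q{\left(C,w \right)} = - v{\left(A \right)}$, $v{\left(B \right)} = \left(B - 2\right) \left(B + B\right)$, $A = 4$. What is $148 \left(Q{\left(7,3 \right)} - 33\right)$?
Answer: $-7252$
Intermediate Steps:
$v{\left(B \right)} = 2 B \left(-2 + B\right)$ ($v{\left(B \right)} = \left(-2 + B\right) 2 B = 2 B \left(-2 + B\right)$)
$Q{\left(C,w \right)} = -16$ ($Q{\left(C,w \right)} = - 2 \cdot 4 \left(-2 + 4\right) = - 2 \cdot 4 \cdot 2 = \left(-1\right) 16 = -16$)
$148 \left(Q{\left(7,3 \right)} - 33\right) = 148 \left(-16 - 33\right) = 148 \left(-49\right) = -7252$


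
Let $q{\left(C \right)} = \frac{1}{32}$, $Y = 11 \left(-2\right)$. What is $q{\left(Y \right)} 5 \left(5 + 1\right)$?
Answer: $\frac{15}{16} \approx 0.9375$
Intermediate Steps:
$Y = -22$
$q{\left(C \right)} = \frac{1}{32}$
$q{\left(Y \right)} 5 \left(5 + 1\right) = \frac{5 \left(5 + 1\right)}{32} = \frac{5 \cdot 6}{32} = \frac{1}{32} \cdot 30 = \frac{15}{16}$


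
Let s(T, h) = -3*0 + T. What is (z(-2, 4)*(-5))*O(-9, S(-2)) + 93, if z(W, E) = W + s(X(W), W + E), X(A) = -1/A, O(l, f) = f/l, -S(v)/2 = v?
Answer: 269/3 ≈ 89.667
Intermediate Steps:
S(v) = -2*v
s(T, h) = T (s(T, h) = 0 + T = T)
z(W, E) = W - 1/W
(z(-2, 4)*(-5))*O(-9, S(-2)) + 93 = ((-2 - 1/(-2))*(-5))*(-2*(-2)/(-9)) + 93 = ((-2 - 1*(-1/2))*(-5))*(4*(-1/9)) + 93 = ((-2 + 1/2)*(-5))*(-4/9) + 93 = -3/2*(-5)*(-4/9) + 93 = (15/2)*(-4/9) + 93 = -10/3 + 93 = 269/3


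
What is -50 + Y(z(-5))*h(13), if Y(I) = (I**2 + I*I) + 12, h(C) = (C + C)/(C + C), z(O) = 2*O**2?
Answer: 4962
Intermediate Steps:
h(C) = 1 (h(C) = (2*C)/((2*C)) = (2*C)*(1/(2*C)) = 1)
Y(I) = 12 + 2*I**2 (Y(I) = (I**2 + I**2) + 12 = 2*I**2 + 12 = 12 + 2*I**2)
-50 + Y(z(-5))*h(13) = -50 + (12 + 2*(2*(-5)**2)**2)*1 = -50 + (12 + 2*(2*25)**2)*1 = -50 + (12 + 2*50**2)*1 = -50 + (12 + 2*2500)*1 = -50 + (12 + 5000)*1 = -50 + 5012*1 = -50 + 5012 = 4962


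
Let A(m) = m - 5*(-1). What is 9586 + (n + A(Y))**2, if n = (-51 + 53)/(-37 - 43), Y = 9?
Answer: 15650081/1600 ≈ 9781.3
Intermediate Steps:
A(m) = 5 + m (A(m) = m + 5 = 5 + m)
n = -1/40 (n = 2/(-80) = 2*(-1/80) = -1/40 ≈ -0.025000)
9586 + (n + A(Y))**2 = 9586 + (-1/40 + (5 + 9))**2 = 9586 + (-1/40 + 14)**2 = 9586 + (559/40)**2 = 9586 + 312481/1600 = 15650081/1600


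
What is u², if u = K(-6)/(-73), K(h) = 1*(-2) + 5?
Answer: 9/5329 ≈ 0.0016889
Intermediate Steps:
K(h) = 3 (K(h) = -2 + 5 = 3)
u = -3/73 (u = 3/(-73) = 3*(-1/73) = -3/73 ≈ -0.041096)
u² = (-3/73)² = 9/5329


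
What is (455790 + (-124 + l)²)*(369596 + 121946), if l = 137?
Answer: 224122998778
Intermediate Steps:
(455790 + (-124 + l)²)*(369596 + 121946) = (455790 + (-124 + 137)²)*(369596 + 121946) = (455790 + 13²)*491542 = (455790 + 169)*491542 = 455959*491542 = 224122998778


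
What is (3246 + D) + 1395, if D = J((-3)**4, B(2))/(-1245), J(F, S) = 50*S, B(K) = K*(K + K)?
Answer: 1155529/249 ≈ 4640.7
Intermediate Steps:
B(K) = 2*K**2 (B(K) = K*(2*K) = 2*K**2)
D = -80/249 (D = (50*(2*2**2))/(-1245) = (50*(2*4))*(-1/1245) = (50*8)*(-1/1245) = 400*(-1/1245) = -80/249 ≈ -0.32129)
(3246 + D) + 1395 = (3246 - 80/249) + 1395 = 808174/249 + 1395 = 1155529/249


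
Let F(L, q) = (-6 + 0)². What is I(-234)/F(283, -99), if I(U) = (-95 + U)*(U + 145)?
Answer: 29281/36 ≈ 813.36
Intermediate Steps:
I(U) = (-95 + U)*(145 + U)
F(L, q) = 36 (F(L, q) = (-6)² = 36)
I(-234)/F(283, -99) = (-13775 + (-234)² + 50*(-234))/36 = (-13775 + 54756 - 11700)*(1/36) = 29281*(1/36) = 29281/36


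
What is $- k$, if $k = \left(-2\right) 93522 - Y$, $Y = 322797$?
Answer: $509841$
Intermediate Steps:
$k = -509841$ ($k = \left(-2\right) 93522 - 322797 = -187044 - 322797 = -509841$)
$- k = \left(-1\right) \left(-509841\right) = 509841$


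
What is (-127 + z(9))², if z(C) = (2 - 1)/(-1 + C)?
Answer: 1030225/64 ≈ 16097.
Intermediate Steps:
z(C) = 1/(-1 + C)
(-127 + z(9))² = (-127 + 1/(-1 + 9))² = (-127 + 1/8)² = (-127 + ⅛)² = (-1015/8)² = 1030225/64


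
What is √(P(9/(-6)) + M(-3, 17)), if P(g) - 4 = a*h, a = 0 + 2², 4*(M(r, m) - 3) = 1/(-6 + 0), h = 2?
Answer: √2154/12 ≈ 3.8676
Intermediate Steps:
M(r, m) = 71/24 (M(r, m) = 3 + 1/(4*(-6 + 0)) = 3 + (¼)/(-6) = 3 + (¼)*(-⅙) = 3 - 1/24 = 71/24)
a = 4 (a = 0 + 4 = 4)
P(g) = 12 (P(g) = 4 + 4*2 = 4 + 8 = 12)
√(P(9/(-6)) + M(-3, 17)) = √(12 + 71/24) = √(359/24) = √2154/12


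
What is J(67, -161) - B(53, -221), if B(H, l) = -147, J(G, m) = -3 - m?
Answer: 305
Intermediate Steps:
J(67, -161) - B(53, -221) = (-3 - 1*(-161)) - 1*(-147) = (-3 + 161) + 147 = 158 + 147 = 305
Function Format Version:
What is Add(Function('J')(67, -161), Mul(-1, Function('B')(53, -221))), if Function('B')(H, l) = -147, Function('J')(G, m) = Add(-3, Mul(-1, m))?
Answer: 305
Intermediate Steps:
Add(Function('J')(67, -161), Mul(-1, Function('B')(53, -221))) = Add(Add(-3, Mul(-1, -161)), Mul(-1, -147)) = Add(Add(-3, 161), 147) = Add(158, 147) = 305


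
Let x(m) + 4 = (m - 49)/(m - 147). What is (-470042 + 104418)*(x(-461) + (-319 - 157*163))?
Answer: 360029998503/38 ≈ 9.4745e+9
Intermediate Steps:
x(m) = -4 + (-49 + m)/(-147 + m) (x(m) = -4 + (m - 49)/(m - 147) = -4 + (-49 + m)/(-147 + m))
(-470042 + 104418)*(x(-461) + (-319 - 157*163)) = (-470042 + 104418)*((539 - 3*(-461))/(-147 - 461) + (-319 - 157*163)) = -365624*((539 + 1383)/(-608) + (-319 - 25591)) = -365624*(-1/608*1922 - 25910) = -365624*(-961/304 - 25910) = -365624*(-7877601/304) = 360029998503/38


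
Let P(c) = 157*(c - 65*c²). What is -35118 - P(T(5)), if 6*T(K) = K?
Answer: -1013833/36 ≈ -28162.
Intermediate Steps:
T(K) = K/6
P(c) = -10205*c² + 157*c
-35118 - P(T(5)) = -35118 - 157*(⅙)*5*(1 - 65*5/6) = -35118 - 157*5*(1 - 65*⅚)/6 = -35118 - 157*5*(1 - 325/6)/6 = -35118 - 157*5*(-319)/(6*6) = -35118 - 1*(-250415/36) = -35118 + 250415/36 = -1013833/36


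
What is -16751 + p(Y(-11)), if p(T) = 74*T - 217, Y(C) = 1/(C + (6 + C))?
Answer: -135781/8 ≈ -16973.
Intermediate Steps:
Y(C) = 1/(6 + 2*C)
p(T) = -217 + 74*T
-16751 + p(Y(-11)) = -16751 + (-217 + 74*(1/(2*(3 - 11)))) = -16751 + (-217 + 74*((1/2)/(-8))) = -16751 + (-217 + 74*((1/2)*(-1/8))) = -16751 + (-217 + 74*(-1/16)) = -16751 + (-217 - 37/8) = -16751 - 1773/8 = -135781/8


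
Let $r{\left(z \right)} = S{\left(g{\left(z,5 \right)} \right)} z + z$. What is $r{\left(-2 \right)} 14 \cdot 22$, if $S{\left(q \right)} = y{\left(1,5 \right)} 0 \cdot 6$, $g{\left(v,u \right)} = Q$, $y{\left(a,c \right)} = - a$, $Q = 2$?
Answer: $-616$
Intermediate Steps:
$g{\left(v,u \right)} = 2$
$S{\left(q \right)} = 0$ ($S{\left(q \right)} = \left(-1\right) 1 \cdot 0 \cdot 6 = \left(-1\right) 0 \cdot 6 = 0 \cdot 6 = 0$)
$r{\left(z \right)} = z$ ($r{\left(z \right)} = 0 z + z = 0 + z = z$)
$r{\left(-2 \right)} 14 \cdot 22 = \left(-2\right) 14 \cdot 22 = \left(-28\right) 22 = -616$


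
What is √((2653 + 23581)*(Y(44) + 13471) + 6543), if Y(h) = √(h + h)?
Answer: √(353404757 + 52468*√22) ≈ 18806.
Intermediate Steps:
Y(h) = √2*√h (Y(h) = √(2*h) = √2*√h)
√((2653 + 23581)*(Y(44) + 13471) + 6543) = √((2653 + 23581)*(√2*√44 + 13471) + 6543) = √(26234*(√2*(2*√11) + 13471) + 6543) = √(26234*(2*√22 + 13471) + 6543) = √(26234*(13471 + 2*√22) + 6543) = √((353398214 + 52468*√22) + 6543) = √(353404757 + 52468*√22)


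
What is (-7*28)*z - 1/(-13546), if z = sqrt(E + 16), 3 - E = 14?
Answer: 1/13546 - 196*sqrt(5) ≈ -438.27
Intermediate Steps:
E = -11 (E = 3 - 1*14 = 3 - 14 = -11)
z = sqrt(5) (z = sqrt(-11 + 16) = sqrt(5) ≈ 2.2361)
(-7*28)*z - 1/(-13546) = (-7*28)*sqrt(5) - 1/(-13546) = -196*sqrt(5) - 1*(-1/13546) = -196*sqrt(5) + 1/13546 = 1/13546 - 196*sqrt(5)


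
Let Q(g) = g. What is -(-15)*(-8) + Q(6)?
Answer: -114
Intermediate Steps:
-(-15)*(-8) + Q(6) = -(-15)*(-8) + 6 = -15*8 + 6 = -120 + 6 = -114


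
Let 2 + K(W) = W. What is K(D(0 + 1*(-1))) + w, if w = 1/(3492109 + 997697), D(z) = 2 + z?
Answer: -4489805/4489806 ≈ -1.0000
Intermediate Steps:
K(W) = -2 + W
w = 1/4489806 ≈ 2.2273e-7
K(D(0 + 1*(-1))) + w = (-2 + (2 + (0 + 1*(-1)))) + 1/4489806 = (-2 + (2 + (0 - 1))) + 1/4489806 = (-2 + (2 - 1)) + 1/4489806 = (-2 + 1) + 1/4489806 = -1 + 1/4489806 = -4489805/4489806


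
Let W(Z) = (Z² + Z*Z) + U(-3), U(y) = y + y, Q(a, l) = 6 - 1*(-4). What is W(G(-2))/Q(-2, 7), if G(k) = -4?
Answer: 13/5 ≈ 2.6000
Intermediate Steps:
Q(a, l) = 10 (Q(a, l) = 6 + 4 = 10)
U(y) = 2*y
W(Z) = -6 + 2*Z² (W(Z) = (Z² + Z*Z) + 2*(-3) = (Z² + Z²) - 6 = 2*Z² - 6 = -6 + 2*Z²)
W(G(-2))/Q(-2, 7) = (-6 + 2*(-4)²)/10 = (-6 + 2*16)*(⅒) = (-6 + 32)*(⅒) = 26*(⅒) = 13/5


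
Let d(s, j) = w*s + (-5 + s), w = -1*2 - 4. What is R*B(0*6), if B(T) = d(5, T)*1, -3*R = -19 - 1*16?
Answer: -350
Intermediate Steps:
w = -6 (w = -2 - 4 = -6)
R = 35/3 (R = -(-19 - 1*16)/3 = -(-19 - 16)/3 = -1/3*(-35) = 35/3 ≈ 11.667)
d(s, j) = -5 - 5*s (d(s, j) = -6*s + (-5 + s) = -5 - 5*s)
B(T) = -30 (B(T) = (-5 - 5*5)*1 = (-5 - 25)*1 = -30*1 = -30)
R*B(0*6) = (35/3)*(-30) = -350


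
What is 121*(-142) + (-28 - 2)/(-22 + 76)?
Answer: -154643/9 ≈ -17183.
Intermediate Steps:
121*(-142) + (-28 - 2)/(-22 + 76) = -17182 - 30/54 = -17182 - 30*1/54 = -17182 - 5/9 = -154643/9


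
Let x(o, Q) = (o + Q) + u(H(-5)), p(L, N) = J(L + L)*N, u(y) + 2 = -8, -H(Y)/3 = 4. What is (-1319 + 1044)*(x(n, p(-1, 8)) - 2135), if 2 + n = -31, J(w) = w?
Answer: 603350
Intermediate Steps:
H(Y) = -12 (H(Y) = -3*4 = -12)
u(y) = -10 (u(y) = -2 - 8 = -10)
p(L, N) = 2*L*N (p(L, N) = (L + L)*N = (2*L)*N = 2*L*N)
n = -33 (n = -2 - 31 = -33)
x(o, Q) = -10 + Q + o (x(o, Q) = (o + Q) - 10 = (Q + o) - 10 = -10 + Q + o)
(-1319 + 1044)*(x(n, p(-1, 8)) - 2135) = (-1319 + 1044)*((-10 + 2*(-1)*8 - 33) - 2135) = -275*((-10 - 16 - 33) - 2135) = -275*(-59 - 2135) = -275*(-2194) = 603350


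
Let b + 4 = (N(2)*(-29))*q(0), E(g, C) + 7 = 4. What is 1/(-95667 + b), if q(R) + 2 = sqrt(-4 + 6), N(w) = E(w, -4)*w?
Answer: -3311/317916821 - 6*sqrt(2)/317916821 ≈ -1.0441e-5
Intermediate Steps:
E(g, C) = -3 (E(g, C) = -7 + 4 = -3)
N(w) = -3*w
q(R) = -2 + sqrt(2) (q(R) = -2 + sqrt(-4 + 6) = -2 + sqrt(2))
b = -352 + 174*sqrt(2) (b = -4 + (-3*2*(-29))*(-2 + sqrt(2)) = -4 + (-6*(-29))*(-2 + sqrt(2)) = -4 + 174*(-2 + sqrt(2)) = -4 + (-348 + 174*sqrt(2)) = -352 + 174*sqrt(2) ≈ -105.93)
1/(-95667 + b) = 1/(-95667 + (-352 + 174*sqrt(2))) = 1/(-96019 + 174*sqrt(2))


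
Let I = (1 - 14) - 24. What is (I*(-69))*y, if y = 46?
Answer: 117438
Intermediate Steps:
I = -37 (I = -13 - 24 = -37)
(I*(-69))*y = -37*(-69)*46 = 2553*46 = 117438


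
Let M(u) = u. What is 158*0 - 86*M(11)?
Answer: -946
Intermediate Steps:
158*0 - 86*M(11) = 158*0 - 86*11 = 0 - 946 = -946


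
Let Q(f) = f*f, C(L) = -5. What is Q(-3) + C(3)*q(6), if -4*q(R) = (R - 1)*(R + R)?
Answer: 84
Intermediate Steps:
q(R) = -R*(-1 + R)/2 (q(R) = -(R - 1)*(R + R)/4 = -(-1 + R)*2*R/4 = -R*(-1 + R)/2)
Q(f) = f²
Q(-3) + C(3)*q(6) = (-3)² - 5*6*(1 - 1*6)/2 = 9 - 5*6*(1 - 6)/2 = 9 - 5*6*(-5)/2 = 9 - 5*(-15) = 9 + 75 = 84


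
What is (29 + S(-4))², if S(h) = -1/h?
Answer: 13689/16 ≈ 855.56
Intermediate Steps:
(29 + S(-4))² = (29 - 1/(-4))² = (29 - 1*(-¼))² = (29 + ¼)² = (117/4)² = 13689/16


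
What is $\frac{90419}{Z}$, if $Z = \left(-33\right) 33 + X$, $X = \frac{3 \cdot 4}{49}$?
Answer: $- \frac{4430531}{53349} \approx -83.048$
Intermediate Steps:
$X = \frac{12}{49}$ ($X = 12 \cdot \frac{1}{49} = \frac{12}{49} \approx 0.2449$)
$Z = - \frac{53349}{49}$ ($Z = \left(-33\right) 33 + \frac{12}{49} = -1089 + \frac{12}{49} = - \frac{53349}{49} \approx -1088.8$)
$\frac{90419}{Z} = \frac{90419}{- \frac{53349}{49}} = 90419 \left(- \frac{49}{53349}\right) = - \frac{4430531}{53349}$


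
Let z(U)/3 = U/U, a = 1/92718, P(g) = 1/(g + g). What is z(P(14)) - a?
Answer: 278153/92718 ≈ 3.0000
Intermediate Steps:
P(g) = 1/(2*g)
a = 1/92718 ≈ 1.0785e-5
z(U) = 3 (z(U) = 3*(U/U) = 3*1 = 3)
z(P(14)) - a = 3 - 1*1/92718 = 3 - 1/92718 = 278153/92718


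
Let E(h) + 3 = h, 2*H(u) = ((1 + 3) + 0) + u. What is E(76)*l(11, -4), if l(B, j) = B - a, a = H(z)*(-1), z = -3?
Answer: 1679/2 ≈ 839.50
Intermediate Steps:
H(u) = 2 + u/2 (H(u) = (((1 + 3) + 0) + u)/2 = ((4 + 0) + u)/2 = (4 + u)/2 = 2 + u/2)
a = -½ (a = (2 + (½)*(-3))*(-1) = (2 - 3/2)*(-1) = (½)*(-1) = -½ ≈ -0.50000)
E(h) = -3 + h
l(B, j) = ½ + B (l(B, j) = B - 1*(-½) = B + ½ = ½ + B)
E(76)*l(11, -4) = (-3 + 76)*(½ + 11) = 73*(23/2) = 1679/2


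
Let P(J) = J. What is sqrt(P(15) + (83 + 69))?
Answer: sqrt(167) ≈ 12.923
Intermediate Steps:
sqrt(P(15) + (83 + 69)) = sqrt(15 + (83 + 69)) = sqrt(15 + 152) = sqrt(167)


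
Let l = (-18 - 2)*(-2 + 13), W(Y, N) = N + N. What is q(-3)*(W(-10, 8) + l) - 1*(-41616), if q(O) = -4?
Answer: 42432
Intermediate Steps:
W(Y, N) = 2*N
l = -220 (l = -20*11 = -220)
q(-3)*(W(-10, 8) + l) - 1*(-41616) = -4*(2*8 - 220) - 1*(-41616) = -4*(16 - 220) + 41616 = -4*(-204) + 41616 = 816 + 41616 = 42432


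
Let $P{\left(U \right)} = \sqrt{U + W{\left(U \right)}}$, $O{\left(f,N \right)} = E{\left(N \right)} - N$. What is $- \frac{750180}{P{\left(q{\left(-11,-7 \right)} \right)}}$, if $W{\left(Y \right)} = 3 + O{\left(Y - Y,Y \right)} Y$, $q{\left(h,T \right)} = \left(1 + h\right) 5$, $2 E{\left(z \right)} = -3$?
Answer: $\frac{62515 i \sqrt{618}}{103} \approx 15088.0 i$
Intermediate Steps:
$E{\left(z \right)} = - \frac{3}{2}$ ($E{\left(z \right)} = \frac{1}{2} \left(-3\right) = - \frac{3}{2}$)
$O{\left(f,N \right)} = - \frac{3}{2} - N$
$q{\left(h,T \right)} = 5 + 5 h$
$W{\left(Y \right)} = 3 + Y \left(- \frac{3}{2} - Y\right)$ ($W{\left(Y \right)} = 3 + \left(- \frac{3}{2} - Y\right) Y = 3 + Y \left(- \frac{3}{2} - Y\right)$)
$P{\left(U \right)} = \sqrt{3 + U - \frac{U \left(3 + 2 U\right)}{2}}$ ($P{\left(U \right)} = \sqrt{U - \left(-3 + \frac{U \left(3 + 2 U\right)}{2}\right)} = \sqrt{3 + U - \frac{U \left(3 + 2 U\right)}{2}}$)
$- \frac{750180}{P{\left(q{\left(-11,-7 \right)} \right)}} = - \frac{750180}{\frac{1}{2} \sqrt{12 - 4 \left(5 + 5 \left(-11\right)\right)^{2} - 2 \left(5 + 5 \left(-11\right)\right)}} = - \frac{750180}{\frac{1}{2} \sqrt{12 - 4 \left(5 - 55\right)^{2} - 2 \left(5 - 55\right)}} = - \frac{750180}{\frac{1}{2} \sqrt{12 - 4 \left(-50\right)^{2} - -100}} = - \frac{750180}{\frac{1}{2} \sqrt{12 - 10000 + 100}} = - \frac{750180}{\frac{1}{2} \sqrt{-9888}} = - \frac{750180}{\frac{1}{2} \cdot 4 i \sqrt{618}} = - \frac{750180}{2 i \sqrt{618}} = - 750180 \left(- \frac{i \sqrt{618}}{1236}\right) = \frac{62515 i \sqrt{618}}{103}$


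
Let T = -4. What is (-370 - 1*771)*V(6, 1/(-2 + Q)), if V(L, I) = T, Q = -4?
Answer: 4564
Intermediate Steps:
V(L, I) = -4
(-370 - 1*771)*V(6, 1/(-2 + Q)) = (-370 - 1*771)*(-4) = (-370 - 771)*(-4) = -1141*(-4) = 4564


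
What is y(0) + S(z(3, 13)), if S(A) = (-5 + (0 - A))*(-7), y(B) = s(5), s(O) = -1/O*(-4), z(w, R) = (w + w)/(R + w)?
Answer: 1537/40 ≈ 38.425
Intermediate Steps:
z(w, R) = 2*w/(R + w) (z(w, R) = (2*w)/(R + w) = 2*w/(R + w))
s(O) = 4/O
y(B) = ⅘ (y(B) = 4/5 = 4*(⅕) = ⅘)
S(A) = 35 + 7*A (S(A) = (-5 - A)*(-7) = 35 + 7*A)
y(0) + S(z(3, 13)) = ⅘ + (35 + 7*(2*3/(13 + 3))) = ⅘ + (35 + 7*(2*3/16)) = ⅘ + (35 + 7*(2*3*(1/16))) = ⅘ + (35 + 7*(3/8)) = ⅘ + (35 + 21/8) = ⅘ + 301/8 = 1537/40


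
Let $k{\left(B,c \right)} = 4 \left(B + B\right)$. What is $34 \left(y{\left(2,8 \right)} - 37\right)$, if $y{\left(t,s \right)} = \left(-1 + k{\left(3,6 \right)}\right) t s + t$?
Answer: $11322$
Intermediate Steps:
$k{\left(B,c \right)} = 8 B$ ($k{\left(B,c \right)} = 4 \cdot 2 B = 8 B$)
$y{\left(t,s \right)} = t + 23 s t$ ($y{\left(t,s \right)} = \left(-1 + 8 \cdot 3\right) t s + t = \left(-1 + 24\right) t s + t = 23 t s + t = 23 s t + t = t + 23 s t$)
$34 \left(y{\left(2,8 \right)} - 37\right) = 34 \left(2 \left(1 + 23 \cdot 8\right) - 37\right) = 34 \left(2 \left(1 + 184\right) - 37\right) = 34 \left(2 \cdot 185 - 37\right) = 34 \left(370 - 37\right) = 34 \cdot 333 = 11322$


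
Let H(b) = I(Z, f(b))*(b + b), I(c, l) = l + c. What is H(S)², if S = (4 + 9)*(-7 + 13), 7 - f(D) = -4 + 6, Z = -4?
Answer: 24336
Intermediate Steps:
f(D) = 5 (f(D) = 7 - (-4 + 6) = 7 - 1*2 = 7 - 2 = 5)
I(c, l) = c + l
S = 78 (S = 13*6 = 78)
H(b) = 2*b (H(b) = (-4 + 5)*(b + b) = 1*(2*b) = 2*b)
H(S)² = (2*78)² = 156² = 24336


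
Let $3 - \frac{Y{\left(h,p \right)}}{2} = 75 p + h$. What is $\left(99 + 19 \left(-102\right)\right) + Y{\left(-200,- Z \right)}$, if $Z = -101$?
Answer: $-16583$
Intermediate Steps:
$Y{\left(h,p \right)} = 6 - 150 p - 2 h$ ($Y{\left(h,p \right)} = 6 - 2 \left(75 p + h\right) = 6 - 2 \left(h + 75 p\right) = 6 - \left(2 h + 150 p\right) = 6 - 150 p - 2 h$)
$\left(99 + 19 \left(-102\right)\right) + Y{\left(-200,- Z \right)} = \left(99 + 19 \left(-102\right)\right) - \left(-406 + 150 \left(-1\right) \left(-101\right)\right) = \left(99 - 1938\right) + \left(6 - 15150 + 400\right) = -1839 + \left(6 - 15150 + 400\right) = -1839 - 14744 = -16583$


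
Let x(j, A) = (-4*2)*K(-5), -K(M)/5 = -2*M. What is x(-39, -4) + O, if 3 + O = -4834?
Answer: -4437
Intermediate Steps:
O = -4837 (O = -3 - 4834 = -4837)
K(M) = 10*M (K(M) = -(-10)*M = 10*M)
x(j, A) = 400 (x(j, A) = (-4*2)*(10*(-5)) = -8*(-50) = 400)
x(-39, -4) + O = 400 - 4837 = -4437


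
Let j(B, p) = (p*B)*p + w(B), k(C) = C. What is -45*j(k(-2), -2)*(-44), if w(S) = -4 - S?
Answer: -19800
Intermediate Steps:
j(B, p) = -4 - B + B*p² (j(B, p) = (p*B)*p + (-4 - B) = (B*p)*p + (-4 - B) = B*p² + (-4 - B) = -4 - B + B*p²)
-45*j(k(-2), -2)*(-44) = -45*(-4 - 1*(-2) - 2*(-2)²)*(-44) = -45*(-4 + 2 - 2*4)*(-44) = -45*(-4 + 2 - 8)*(-44) = -45*(-10)*(-44) = 450*(-44) = -19800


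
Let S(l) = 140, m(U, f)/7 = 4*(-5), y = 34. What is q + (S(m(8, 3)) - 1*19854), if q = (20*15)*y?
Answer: -9514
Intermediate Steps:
m(U, f) = -140 (m(U, f) = 7*(4*(-5)) = 7*(-20) = -140)
q = 10200 (q = (20*15)*34 = 300*34 = 10200)
q + (S(m(8, 3)) - 1*19854) = 10200 + (140 - 1*19854) = 10200 + (140 - 19854) = 10200 - 19714 = -9514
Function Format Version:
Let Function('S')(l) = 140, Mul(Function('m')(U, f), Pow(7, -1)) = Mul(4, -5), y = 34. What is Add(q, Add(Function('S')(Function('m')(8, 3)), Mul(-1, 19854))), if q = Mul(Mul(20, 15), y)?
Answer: -9514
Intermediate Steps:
Function('m')(U, f) = -140 (Function('m')(U, f) = Mul(7, Mul(4, -5)) = Mul(7, -20) = -140)
q = 10200 (q = Mul(Mul(20, 15), 34) = Mul(300, 34) = 10200)
Add(q, Add(Function('S')(Function('m')(8, 3)), Mul(-1, 19854))) = Add(10200, Add(140, Mul(-1, 19854))) = Add(10200, Add(140, -19854)) = Add(10200, -19714) = -9514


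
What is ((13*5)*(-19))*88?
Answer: -108680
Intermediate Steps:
((13*5)*(-19))*88 = (65*(-19))*88 = -1235*88 = -108680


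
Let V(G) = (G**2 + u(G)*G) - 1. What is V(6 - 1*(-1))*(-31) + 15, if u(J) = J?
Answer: -2992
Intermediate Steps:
V(G) = -1 + 2*G**2 (V(G) = (G**2 + G*G) - 1 = (G**2 + G**2) - 1 = 2*G**2 - 1 = -1 + 2*G**2)
V(6 - 1*(-1))*(-31) + 15 = (-1 + 2*(6 - 1*(-1))**2)*(-31) + 15 = (-1 + 2*(6 + 1)**2)*(-31) + 15 = (-1 + 2*7**2)*(-31) + 15 = (-1 + 2*49)*(-31) + 15 = (-1 + 98)*(-31) + 15 = 97*(-31) + 15 = -3007 + 15 = -2992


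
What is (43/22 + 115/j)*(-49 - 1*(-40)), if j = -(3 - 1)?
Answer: 5499/11 ≈ 499.91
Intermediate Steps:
j = -2 (j = -1*2 = -2)
(43/22 + 115/j)*(-49 - 1*(-40)) = (43/22 + 115/(-2))*(-49 - 1*(-40)) = (43*(1/22) + 115*(-½))*(-49 + 40) = (43/22 - 115/2)*(-9) = -611/11*(-9) = 5499/11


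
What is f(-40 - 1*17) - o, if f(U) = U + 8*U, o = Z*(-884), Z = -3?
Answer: -3165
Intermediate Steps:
o = 2652 (o = -3*(-884) = 2652)
f(U) = 9*U
f(-40 - 1*17) - o = 9*(-40 - 1*17) - 1*2652 = 9*(-40 - 17) - 2652 = 9*(-57) - 2652 = -513 - 2652 = -3165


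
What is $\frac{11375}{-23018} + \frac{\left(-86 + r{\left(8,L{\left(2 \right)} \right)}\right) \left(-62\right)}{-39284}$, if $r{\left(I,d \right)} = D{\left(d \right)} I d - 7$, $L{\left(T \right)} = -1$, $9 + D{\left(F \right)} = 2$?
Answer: $- \frac{62457349}{113029889} \approx -0.55257$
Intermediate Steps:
$D{\left(F \right)} = -7$ ($D{\left(F \right)} = -9 + 2 = -7$)
$r{\left(I,d \right)} = -7 - 7 I d$ ($r{\left(I,d \right)} = - 7 I d - 7 = -7 - 7 I d$)
$\frac{11375}{-23018} + \frac{\left(-86 + r{\left(8,L{\left(2 \right)} \right)}\right) \left(-62\right)}{-39284} = \frac{11375}{-23018} + \frac{\left(-86 - \left(7 + 56 \left(-1\right)\right)\right) \left(-62\right)}{-39284} = 11375 \left(- \frac{1}{23018}\right) + \left(-86 + \left(-7 + 56\right)\right) \left(-62\right) \left(- \frac{1}{39284}\right) = - \frac{11375}{23018} + \left(-86 + 49\right) \left(-62\right) \left(- \frac{1}{39284}\right) = - \frac{11375}{23018} + \left(-37\right) \left(-62\right) \left(- \frac{1}{39284}\right) = - \frac{11375}{23018} + 2294 \left(- \frac{1}{39284}\right) = - \frac{11375}{23018} - \frac{1147}{19642} = - \frac{62457349}{113029889}$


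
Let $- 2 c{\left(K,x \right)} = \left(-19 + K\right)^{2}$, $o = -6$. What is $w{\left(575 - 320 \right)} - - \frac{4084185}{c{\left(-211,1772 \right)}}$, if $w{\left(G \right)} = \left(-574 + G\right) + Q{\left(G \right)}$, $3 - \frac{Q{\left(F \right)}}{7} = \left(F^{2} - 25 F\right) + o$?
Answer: $- \frac{2173980577}{5290} \approx -4.1096 \cdot 10^{5}$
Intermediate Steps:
$c{\left(K,x \right)} = - \frac{\left(-19 + K\right)^{2}}{2}$
$Q{\left(F \right)} = 63 - 7 F^{2} + 175 F$ ($Q{\left(F \right)} = 21 - 7 \left(\left(F^{2} - 25 F\right) - 6\right) = 21 - 7 \left(-6 + F^{2} - 25 F\right) = 21 + \left(42 - 7 F^{2} + 175 F\right) = 63 - 7 F^{2} + 175 F$)
$w{\left(G \right)} = -511 - 7 G^{2} + 176 G$ ($w{\left(G \right)} = \left(-574 + G\right) + \left(63 - 7 G^{2} + 175 G\right) = -511 - 7 G^{2} + 176 G$)
$w{\left(575 - 320 \right)} - - \frac{4084185}{c{\left(-211,1772 \right)}} = \left(-511 - 7 \left(575 - 320\right)^{2} + 176 \left(575 - 320\right)\right) - - \frac{4084185}{\left(- \frac{1}{2}\right) \left(-19 - 211\right)^{2}} = \left(-511 - 7 \cdot 255^{2} + 176 \cdot 255\right) - - \frac{4084185}{\left(- \frac{1}{2}\right) \left(-230\right)^{2}} = \left(-511 - 455175 + 44880\right) - - \frac{4084185}{\left(- \frac{1}{2}\right) 52900} = \left(-511 - 455175 + 44880\right) - - \frac{4084185}{-26450} = -410806 - \left(-4084185\right) \left(- \frac{1}{26450}\right) = -410806 - \frac{816837}{5290} = - \frac{2173980577}{5290}$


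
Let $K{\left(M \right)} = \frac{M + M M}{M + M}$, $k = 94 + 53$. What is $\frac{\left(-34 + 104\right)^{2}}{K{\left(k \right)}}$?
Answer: $\frac{2450}{37} \approx 66.216$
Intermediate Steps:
$k = 147$
$K{\left(M \right)} = \frac{M + M^{2}}{2 M}$
$\frac{\left(-34 + 104\right)^{2}}{K{\left(k \right)}} = \frac{\left(-34 + 104\right)^{2}}{\frac{1}{2} + \frac{1}{2} \cdot 147} = \frac{70^{2}}{\frac{1}{2} + \frac{147}{2}} = \frac{4900}{74} = 4900 \cdot \frac{1}{74} = \frac{2450}{37}$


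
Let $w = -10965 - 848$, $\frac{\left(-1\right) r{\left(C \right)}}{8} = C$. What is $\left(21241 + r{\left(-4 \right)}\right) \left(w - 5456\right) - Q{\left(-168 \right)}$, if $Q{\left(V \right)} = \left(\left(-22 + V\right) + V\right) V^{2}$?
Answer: $-357259245$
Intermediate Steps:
$r{\left(C \right)} = - 8 C$
$w = -11813$ ($w = -10965 - 848 = -11813$)
$Q{\left(V \right)} = V^{2} \left(-22 + 2 V\right)$ ($Q{\left(V \right)} = \left(-22 + 2 V\right) V^{2} = V^{2} \left(-22 + 2 V\right)$)
$\left(21241 + r{\left(-4 \right)}\right) \left(w - 5456\right) - Q{\left(-168 \right)} = \left(21241 - -32\right) \left(-11813 - 5456\right) - 2 \left(-168\right)^{2} \left(-11 - 168\right) = \left(21241 + 32\right) \left(-17269\right) - 2 \cdot 28224 \left(-179\right) = 21273 \left(-17269\right) - -10104192 = -367363437 + 10104192 = -357259245$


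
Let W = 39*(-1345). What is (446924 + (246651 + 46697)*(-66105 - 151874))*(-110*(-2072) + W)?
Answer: -11219803548797120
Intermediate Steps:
W = -52455
(446924 + (246651 + 46697)*(-66105 - 151874))*(-110*(-2072) + W) = (446924 + (246651 + 46697)*(-66105 - 151874))*(-110*(-2072) - 52455) = (446924 + 293348*(-217979))*(227920 - 52455) = (446924 - 63943703692)*175465 = -63943256768*175465 = -11219803548797120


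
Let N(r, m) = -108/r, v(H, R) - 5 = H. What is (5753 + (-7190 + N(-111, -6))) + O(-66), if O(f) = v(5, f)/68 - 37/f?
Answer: -29792924/20757 ≈ -1435.3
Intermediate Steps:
v(H, R) = 5 + H
O(f) = 5/34 - 37/f (O(f) = (5 + 5)/68 - 37/f = 10*(1/68) - 37/f = 5/34 - 37/f)
(5753 + (-7190 + N(-111, -6))) + O(-66) = (5753 + (-7190 - 108/(-111))) + (5/34 - 37/(-66)) = (5753 + (-7190 - 108*(-1/111))) + (5/34 - 37*(-1/66)) = (5753 + (-7190 + 36/37)) + (5/34 + 37/66) = (5753 - 265994/37) + 397/561 = -53133/37 + 397/561 = -29792924/20757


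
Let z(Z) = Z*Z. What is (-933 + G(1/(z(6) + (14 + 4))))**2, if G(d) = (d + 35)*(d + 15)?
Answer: 1409033098729/8503056 ≈ 1.6571e+5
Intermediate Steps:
z(Z) = Z**2
G(d) = (15 + d)*(35 + d) (G(d) = (35 + d)*(15 + d) = (15 + d)*(35 + d))
(-933 + G(1/(z(6) + (14 + 4))))**2 = (-933 + (525 + (1/(6**2 + (14 + 4)))**2 + 50/(6**2 + (14 + 4))))**2 = (-933 + (525 + (1/(36 + 18))**2 + 50/(36 + 18)))**2 = (-933 + (525 + (1/54)**2 + 50/54))**2 = (-933 + (525 + (1/54)**2 + 50*(1/54)))**2 = (-933 + (525 + 1/2916 + 25/27))**2 = (-933 + 1533601/2916)**2 = (-1187027/2916)**2 = 1409033098729/8503056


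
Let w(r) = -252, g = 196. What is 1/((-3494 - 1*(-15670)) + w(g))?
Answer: 1/11924 ≈ 8.3864e-5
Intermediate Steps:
1/((-3494 - 1*(-15670)) + w(g)) = 1/((-3494 - 1*(-15670)) - 252) = 1/((-3494 + 15670) - 252) = 1/(12176 - 252) = 1/11924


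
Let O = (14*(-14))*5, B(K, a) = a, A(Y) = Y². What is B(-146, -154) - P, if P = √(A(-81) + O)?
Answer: -154 - √5581 ≈ -228.71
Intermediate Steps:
O = -980 (O = -196*5 = -980)
P = √5581 (P = √((-81)² - 980) = √(6561 - 980) = √5581 ≈ 74.706)
B(-146, -154) - P = -154 - √5581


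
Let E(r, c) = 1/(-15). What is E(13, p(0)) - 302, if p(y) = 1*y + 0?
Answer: -4531/15 ≈ -302.07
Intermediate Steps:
p(y) = y (p(y) = y + 0 = y)
E(r, c) = -1/15
E(13, p(0)) - 302 = -1/15 - 302 = -4531/15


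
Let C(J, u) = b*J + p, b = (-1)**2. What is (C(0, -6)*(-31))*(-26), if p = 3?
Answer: 2418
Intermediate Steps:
b = 1
C(J, u) = 3 + J (C(J, u) = 1*J + 3 = J + 3 = 3 + J)
(C(0, -6)*(-31))*(-26) = ((3 + 0)*(-31))*(-26) = (3*(-31))*(-26) = -93*(-26) = 2418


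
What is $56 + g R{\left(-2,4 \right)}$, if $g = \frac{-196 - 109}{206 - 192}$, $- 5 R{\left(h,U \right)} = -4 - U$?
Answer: $\frac{148}{7} \approx 21.143$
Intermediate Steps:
$R{\left(h,U \right)} = \frac{4}{5} + \frac{U}{5}$ ($R{\left(h,U \right)} = - \frac{-4 - U}{5} = \frac{4}{5} + \frac{U}{5}$)
$g = - \frac{305}{14} \approx -21.786$
$56 + g R{\left(-2,4 \right)} = 56 - \frac{305 \left(\frac{4}{5} + \frac{1}{5} \cdot 4\right)}{14} = 56 - \frac{305 \left(\frac{4}{5} + \frac{4}{5}\right)}{14} = 56 - \frac{244}{7} = \frac{148}{7}$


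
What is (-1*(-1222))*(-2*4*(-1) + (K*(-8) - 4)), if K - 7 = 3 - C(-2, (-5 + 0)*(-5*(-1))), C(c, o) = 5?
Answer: -43992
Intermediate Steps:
K = 5 (K = 7 + (3 - 1*5) = 7 + (3 - 5) = 7 - 2 = 5)
(-1*(-1222))*(-2*4*(-1) + (K*(-8) - 4)) = (-1*(-1222))*(-2*4*(-1) + (5*(-8) - 4)) = 1222*(-8*(-1) + (-40 - 4)) = 1222*(8 - 44) = 1222*(-36) = -43992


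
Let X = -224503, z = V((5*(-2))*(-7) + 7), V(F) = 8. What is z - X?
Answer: 224511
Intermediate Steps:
z = 8
z - X = 8 - 1*(-224503) = 8 + 224503 = 224511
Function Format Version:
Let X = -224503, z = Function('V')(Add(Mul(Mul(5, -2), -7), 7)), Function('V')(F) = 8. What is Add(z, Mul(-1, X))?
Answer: 224511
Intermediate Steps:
z = 8
Add(z, Mul(-1, X)) = Add(8, Mul(-1, -224503)) = Add(8, 224503) = 224511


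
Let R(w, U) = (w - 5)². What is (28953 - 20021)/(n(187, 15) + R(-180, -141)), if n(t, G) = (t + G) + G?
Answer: 4466/17221 ≈ 0.25933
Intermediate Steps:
R(w, U) = (-5 + w)²
n(t, G) = t + 2*G (n(t, G) = (G + t) + G = t + 2*G)
(28953 - 20021)/(n(187, 15) + R(-180, -141)) = (28953 - 20021)/((187 + 2*15) + (-5 - 180)²) = 8932/((187 + 30) + (-185)²) = 8932/(217 + 34225) = 8932/34442 = 8932*(1/34442) = 4466/17221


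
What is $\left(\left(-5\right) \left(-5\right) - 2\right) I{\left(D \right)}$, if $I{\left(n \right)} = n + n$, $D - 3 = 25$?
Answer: $1288$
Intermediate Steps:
$D = 28$ ($D = 3 + 25 = 28$)
$I{\left(n \right)} = 2 n$
$\left(\left(-5\right) \left(-5\right) - 2\right) I{\left(D \right)} = \left(\left(-5\right) \left(-5\right) - 2\right) 2 \cdot 28 = \left(25 - 2\right) 56 = 23 \cdot 56 = 1288$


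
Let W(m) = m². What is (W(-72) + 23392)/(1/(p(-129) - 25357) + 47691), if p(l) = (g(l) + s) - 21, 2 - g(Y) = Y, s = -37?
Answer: 722515584/1205819243 ≈ 0.59919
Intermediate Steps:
g(Y) = 2 - Y
p(l) = -56 - l (p(l) = ((2 - l) - 37) - 21 = (-35 - l) - 21 = -56 - l)
(W(-72) + 23392)/(1/(p(-129) - 25357) + 47691) = ((-72)² + 23392)/(1/((-56 - 1*(-129)) - 25357) + 47691) = (5184 + 23392)/(1/((-56 + 129) - 25357) + 47691) = 28576/(1/(73 - 25357) + 47691) = 28576/(1/(-25284) + 47691) = 28576/(-1/25284 + 47691) = 28576/(1205819243/25284) = 28576*(25284/1205819243) = 722515584/1205819243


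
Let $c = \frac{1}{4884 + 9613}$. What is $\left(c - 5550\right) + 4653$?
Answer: $- \frac{13003808}{14497} \approx -897.0$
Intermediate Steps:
$c = \frac{1}{14497} \approx 6.898 \cdot 10^{-5}$
$\left(c - 5550\right) + 4653 = \left(\frac{1}{14497} - 5550\right) + 4653 = - \frac{80458349}{14497} + 4653 = - \frac{13003808}{14497}$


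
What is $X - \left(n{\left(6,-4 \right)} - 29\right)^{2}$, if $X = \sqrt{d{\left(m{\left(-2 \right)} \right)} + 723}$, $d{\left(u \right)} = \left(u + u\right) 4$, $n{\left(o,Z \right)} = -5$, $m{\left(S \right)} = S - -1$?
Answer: $-1156 + \sqrt{715} \approx -1129.3$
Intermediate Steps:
$m{\left(S \right)} = 1 + S$ ($m{\left(S \right)} = S + 1 = 1 + S$)
$d{\left(u \right)} = 8 u$ ($d{\left(u \right)} = 2 u 4 = 8 u$)
$X = \sqrt{715}$ ($X = \sqrt{8 \left(1 - 2\right) + 723} = \sqrt{8 \left(-1\right) + 723} = \sqrt{-8 + 723} = \sqrt{715} \approx 26.739$)
$X - \left(n{\left(6,-4 \right)} - 29\right)^{2} = \sqrt{715} - \left(-5 - 29\right)^{2} = \sqrt{715} - \left(-34\right)^{2} = \sqrt{715} - 1156 = -1156 + \sqrt{715}$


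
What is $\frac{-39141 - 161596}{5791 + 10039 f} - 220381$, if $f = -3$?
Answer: $- \frac{5360787469}{24326} \approx -2.2037 \cdot 10^{5}$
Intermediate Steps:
$\frac{-39141 - 161596}{5791 + 10039 f} - 220381 = \frac{-39141 - 161596}{5791 + 10039 \left(-3\right)} - 220381 = - \frac{200737}{5791 - 30117} - 220381 = - \frac{200737}{-24326} - 220381 = \left(-200737\right) \left(- \frac{1}{24326}\right) - 220381 = \frac{200737}{24326} - 220381 = - \frac{5360787469}{24326}$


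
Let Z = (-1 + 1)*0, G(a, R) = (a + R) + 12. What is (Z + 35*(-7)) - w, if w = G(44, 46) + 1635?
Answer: -1982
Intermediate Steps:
G(a, R) = 12 + R + a (G(a, R) = (R + a) + 12 = 12 + R + a)
Z = 0 (Z = 0*0 = 0)
w = 1737 (w = (12 + 46 + 44) + 1635 = 102 + 1635 = 1737)
(Z + 35*(-7)) - w = (0 + 35*(-7)) - 1*1737 = (0 - 245) - 1737 = -245 - 1737 = -1982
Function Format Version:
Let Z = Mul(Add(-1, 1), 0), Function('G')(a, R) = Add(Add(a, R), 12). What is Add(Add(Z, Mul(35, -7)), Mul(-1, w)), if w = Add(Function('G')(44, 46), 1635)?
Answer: -1982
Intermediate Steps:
Function('G')(a, R) = Add(12, R, a) (Function('G')(a, R) = Add(Add(R, a), 12) = Add(12, R, a))
Z = 0 (Z = Mul(0, 0) = 0)
w = 1737 (w = Add(Add(12, 46, 44), 1635) = Add(102, 1635) = 1737)
Add(Add(Z, Mul(35, -7)), Mul(-1, w)) = Add(Add(0, Mul(35, -7)), Mul(-1, 1737)) = Add(Add(0, -245), -1737) = Add(-245, -1737) = -1982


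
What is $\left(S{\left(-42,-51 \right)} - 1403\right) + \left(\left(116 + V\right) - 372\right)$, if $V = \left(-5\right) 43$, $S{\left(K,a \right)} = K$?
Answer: $-1916$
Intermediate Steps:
$V = -215$
$\left(S{\left(-42,-51 \right)} - 1403\right) + \left(\left(116 + V\right) - 372\right) = \left(-42 - 1403\right) + \left(\left(116 - 215\right) - 372\right) = -1445 - 471 = -1916$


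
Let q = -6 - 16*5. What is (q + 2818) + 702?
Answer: 3434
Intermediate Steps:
q = -86 (q = -6 - 80 = -86)
(q + 2818) + 702 = (-86 + 2818) + 702 = 2732 + 702 = 3434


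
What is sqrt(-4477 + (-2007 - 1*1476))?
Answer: 2*I*sqrt(1990) ≈ 89.219*I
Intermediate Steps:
sqrt(-4477 + (-2007 - 1*1476)) = sqrt(-4477 + (-2007 - 1476)) = sqrt(-4477 - 3483) = sqrt(-7960) = 2*I*sqrt(1990)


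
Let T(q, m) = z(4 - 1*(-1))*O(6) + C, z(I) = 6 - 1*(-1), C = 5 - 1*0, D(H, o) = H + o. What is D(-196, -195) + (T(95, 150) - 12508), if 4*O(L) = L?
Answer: -25767/2 ≈ -12884.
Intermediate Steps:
O(L) = L/4
C = 5 (C = 5 + 0 = 5)
z(I) = 7 (z(I) = 6 + 1 = 7)
T(q, m) = 31/2 (T(q, m) = 7*((¼)*6) + 5 = 7*(3/2) + 5 = 21/2 + 5 = 31/2)
D(-196, -195) + (T(95, 150) - 12508) = (-196 - 195) + (31/2 - 12508) = -391 - 24985/2 = -25767/2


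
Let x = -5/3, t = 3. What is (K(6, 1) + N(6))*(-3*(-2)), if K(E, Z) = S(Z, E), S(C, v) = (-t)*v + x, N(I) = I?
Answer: -82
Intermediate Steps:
x = -5/3 (x = -5*⅓ = -5/3 ≈ -1.6667)
S(C, v) = -5/3 - 3*v (S(C, v) = (-1*3)*v - 5/3 = -3*v - 5/3 = -5/3 - 3*v)
K(E, Z) = -5/3 - 3*E
(K(6, 1) + N(6))*(-3*(-2)) = ((-5/3 - 3*6) + 6)*(-3*(-2)) = ((-5/3 - 18) + 6)*6 = (-59/3 + 6)*6 = -41/3*6 = -82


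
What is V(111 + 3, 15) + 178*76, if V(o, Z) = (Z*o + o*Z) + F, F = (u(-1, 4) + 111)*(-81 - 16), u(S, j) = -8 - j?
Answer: 7345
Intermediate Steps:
F = -9603 (F = ((-8 - 1*4) + 111)*(-81 - 16) = ((-8 - 4) + 111)*(-97) = (-12 + 111)*(-97) = 99*(-97) = -9603)
V(o, Z) = -9603 + 2*Z*o (V(o, Z) = (Z*o + o*Z) - 9603 = (Z*o + Z*o) - 9603 = 2*Z*o - 9603 = -9603 + 2*Z*o)
V(111 + 3, 15) + 178*76 = (-9603 + 2*15*(111 + 3)) + 178*76 = (-9603 + 2*15*114) + 13528 = (-9603 + 3420) + 13528 = -6183 + 13528 = 7345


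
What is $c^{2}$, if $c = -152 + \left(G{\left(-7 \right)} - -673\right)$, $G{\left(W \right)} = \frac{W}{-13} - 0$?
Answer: $\frac{45968400}{169} \approx 2.72 \cdot 10^{5}$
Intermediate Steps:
$G{\left(W \right)} = - \frac{W}{13}$ ($G{\left(W \right)} = W \left(- \frac{1}{13}\right) + 0 = - \frac{W}{13} + 0 = - \frac{W}{13}$)
$c = \frac{6780}{13}$ ($c = -152 - - \frac{8756}{13} = -152 + \left(\frac{7}{13} + 673\right) = -152 + \frac{8756}{13} = \frac{6780}{13} \approx 521.54$)
$c^{2} = \left(\frac{6780}{13}\right)^{2} = \frac{45968400}{169}$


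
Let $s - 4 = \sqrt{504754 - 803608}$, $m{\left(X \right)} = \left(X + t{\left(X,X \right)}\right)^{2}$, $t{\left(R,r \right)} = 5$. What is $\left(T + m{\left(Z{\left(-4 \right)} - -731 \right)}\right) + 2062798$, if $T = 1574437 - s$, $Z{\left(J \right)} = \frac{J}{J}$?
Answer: $4180400 - 3 i \sqrt{33206} \approx 4.1804 \cdot 10^{6} - 546.68 i$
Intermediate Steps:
$Z{\left(J \right)} = 1$
$m{\left(X \right)} = \left(5 + X\right)^{2}$ ($m{\left(X \right)} = \left(X + 5\right)^{2} = \left(5 + X\right)^{2}$)
$s = 4 + 3 i \sqrt{33206}$ ($s = 4 + \sqrt{504754 - 803608} = 4 + \sqrt{-298854} = 4 + 3 i \sqrt{33206} \approx 4.0 + 546.68 i$)
$T = 1574433 - 3 i \sqrt{33206}$ ($T = 1574437 - \left(4 + 3 i \sqrt{33206}\right) = 1574433 - 3 i \sqrt{33206} \approx 1.5744 \cdot 10^{6} - 546.68 i$)
$\left(T + m{\left(Z{\left(-4 \right)} - -731 \right)}\right) + 2062798 = \left(\left(1574433 - 3 i \sqrt{33206}\right) + \left(5 + \left(1 - -731\right)\right)^{2}\right) + 2062798 = \left(\left(1574433 - 3 i \sqrt{33206}\right) + \left(5 + \left(1 + 731\right)\right)^{2}\right) + 2062798 = \left(\left(1574433 - 3 i \sqrt{33206}\right) + \left(5 + 732\right)^{2}\right) + 2062798 = \left(\left(1574433 - 3 i \sqrt{33206}\right) + 737^{2}\right) + 2062798 = \left(\left(1574433 - 3 i \sqrt{33206}\right) + 543169\right) + 2062798 = \left(2117602 - 3 i \sqrt{33206}\right) + 2062798 = 4180400 - 3 i \sqrt{33206}$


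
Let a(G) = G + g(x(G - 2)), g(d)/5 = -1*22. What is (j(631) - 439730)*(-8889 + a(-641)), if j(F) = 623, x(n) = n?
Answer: 4232991480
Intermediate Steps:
g(d) = -110 (g(d) = 5*(-1*22) = 5*(-22) = -110)
a(G) = -110 + G (a(G) = G - 110 = -110 + G)
(j(631) - 439730)*(-8889 + a(-641)) = (623 - 439730)*(-8889 + (-110 - 641)) = -439107*(-8889 - 751) = -439107*(-9640) = 4232991480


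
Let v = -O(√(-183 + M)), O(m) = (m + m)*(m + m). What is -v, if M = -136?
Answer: -1276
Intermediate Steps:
O(m) = 4*m² (O(m) = (2*m)*(2*m) = 4*m²)
v = 1276 (v = -4*(√(-183 - 136))² = -4*(√(-319))² = -4*(I*√319)² = -4*(-319) = -1*(-1276) = 1276)
-v = -1*1276 = -1276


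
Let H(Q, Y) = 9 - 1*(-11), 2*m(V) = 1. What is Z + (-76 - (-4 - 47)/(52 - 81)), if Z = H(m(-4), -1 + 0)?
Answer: -1675/29 ≈ -57.759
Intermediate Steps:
m(V) = ½ (m(V) = (½)*1 = ½)
H(Q, Y) = 20 (H(Q, Y) = 9 + 11 = 20)
Z = 20
Z + (-76 - (-4 - 47)/(52 - 81)) = 20 + (-76 - (-4 - 47)/(52 - 81)) = 20 + (-76 - (-51)/(-29)) = 20 + (-76 - (-51)*(-1)/29) = 20 + (-76 - 1*51/29) = 20 + (-76 - 51/29) = 20 - 2255/29 = -1675/29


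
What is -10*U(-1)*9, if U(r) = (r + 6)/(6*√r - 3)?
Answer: 30 + 60*I ≈ 30.0 + 60.0*I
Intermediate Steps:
U(r) = (6 + r)/(-3 + 6*√r)
-10*U(-1)*9 = -10*(6 - 1)/(3*(-1 + 2*√(-1)))*9 = -10*5/(3*(-1 + 2*I))*9 = -10*(-1 - 2*I)/5*5/3*9 = -10*(-⅓ - 2*I/3)*9 = (10/3 + 20*I/3)*9 = 30 + 60*I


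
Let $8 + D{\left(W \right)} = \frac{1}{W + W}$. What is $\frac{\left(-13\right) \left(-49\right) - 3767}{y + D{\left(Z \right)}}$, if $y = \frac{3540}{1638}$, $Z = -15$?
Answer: $\frac{8544900}{16031} \approx 533.02$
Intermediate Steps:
$D{\left(W \right)} = -8 + \frac{1}{2 W}$ ($D{\left(W \right)} = -8 + \frac{1}{W + W} = -8 + \frac{1}{2 W}$)
$y = \frac{590}{273}$ ($y = 3540 \cdot \frac{1}{1638} = \frac{590}{273} \approx 2.1612$)
$\frac{\left(-13\right) \left(-49\right) - 3767}{y + D{\left(Z \right)}} = \frac{\left(-13\right) \left(-49\right) - 3767}{\frac{590}{273} - \left(8 - \frac{1}{2 \left(-15\right)}\right)} = \frac{637 - 3767}{\frac{590}{273} + \left(-8 + \frac{1}{2} \left(- \frac{1}{15}\right)\right)} = - \frac{3130}{\frac{590}{273} - \frac{241}{30}} = - \frac{3130}{- \frac{16031}{2730}} = \left(-3130\right) \left(- \frac{2730}{16031}\right) = \frac{8544900}{16031}$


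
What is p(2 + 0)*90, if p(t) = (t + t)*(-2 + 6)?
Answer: 1440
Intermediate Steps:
p(t) = 8*t (p(t) = (2*t)*4 = 8*t)
p(2 + 0)*90 = (8*(2 + 0))*90 = (8*2)*90 = 16*90 = 1440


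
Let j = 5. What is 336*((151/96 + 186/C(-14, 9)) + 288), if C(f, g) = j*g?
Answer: 986853/10 ≈ 98685.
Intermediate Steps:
C(f, g) = 5*g
336*((151/96 + 186/C(-14, 9)) + 288) = 336*((151/96 + 186/((5*9))) + 288) = 336*((151*(1/96) + 186/45) + 288) = 336*((151/96 + 186*(1/45)) + 288) = 336*((151/96 + 62/15) + 288) = 336*(913/160 + 288) = 336*(46993/160) = 986853/10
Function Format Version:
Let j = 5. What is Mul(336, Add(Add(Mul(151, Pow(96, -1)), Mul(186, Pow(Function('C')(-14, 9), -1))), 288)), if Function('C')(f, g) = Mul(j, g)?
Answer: Rational(986853, 10) ≈ 98685.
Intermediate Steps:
Function('C')(f, g) = Mul(5, g)
Mul(336, Add(Add(Mul(151, Pow(96, -1)), Mul(186, Pow(Function('C')(-14, 9), -1))), 288)) = Mul(336, Add(Add(Mul(151, Pow(96, -1)), Mul(186, Pow(Mul(5, 9), -1))), 288)) = Mul(336, Add(Add(Mul(151, Rational(1, 96)), Mul(186, Pow(45, -1))), 288)) = Mul(336, Add(Add(Rational(151, 96), Mul(186, Rational(1, 45))), 288)) = Mul(336, Add(Add(Rational(151, 96), Rational(62, 15)), 288)) = Mul(336, Add(Rational(913, 160), 288)) = Mul(336, Rational(46993, 160)) = Rational(986853, 10)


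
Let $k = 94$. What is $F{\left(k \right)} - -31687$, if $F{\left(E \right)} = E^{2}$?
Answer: $40523$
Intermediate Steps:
$F{\left(k \right)} - -31687 = 94^{2} - -31687 = 8836 + 31687 = 40523$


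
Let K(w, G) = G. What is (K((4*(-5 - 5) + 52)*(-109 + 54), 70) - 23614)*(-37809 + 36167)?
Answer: 38659248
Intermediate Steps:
(K((4*(-5 - 5) + 52)*(-109 + 54), 70) - 23614)*(-37809 + 36167) = (70 - 23614)*(-37809 + 36167) = -23544*(-1642) = 38659248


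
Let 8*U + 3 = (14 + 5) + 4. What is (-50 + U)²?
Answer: 9025/4 ≈ 2256.3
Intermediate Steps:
U = 5/2 (U = -3/8 + ((14 + 5) + 4)/8 = -3/8 + (19 + 4)/8 = -3/8 + (⅛)*23 = -3/8 + 23/8 = 5/2 ≈ 2.5000)
(-50 + U)² = (-50 + 5/2)² = (-95/2)² = 9025/4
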